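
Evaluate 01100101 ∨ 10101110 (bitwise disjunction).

OR: 1 when either bit is 1
  01100101
| 10101110
----------
  11101111
Decimal: 101 | 174 = 239



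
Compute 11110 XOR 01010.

XOR: 1 when bits differ
  11110
^ 01010
-------
  10100
Decimal: 30 ^ 10 = 20



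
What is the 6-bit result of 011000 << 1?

Original: 011000 (decimal 24)
Shift left by 1 position
Append 1 zero on the right
Result: 110000 (decimal 48)
Equivalent: 24 << 1 = 24 × 2^1 = 48



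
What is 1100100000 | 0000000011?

OR: 1 when either bit is 1
  1100100000
| 0000000011
------------
  1100100011
Decimal: 800 | 3 = 803



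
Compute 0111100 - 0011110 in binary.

Method 1 - Direct subtraction (column by column from the right: bit − bit − borrow-in; if negative, add 2 and borrow 1 from the next column):
borrow: 0111100
        0111100
-       0011110
---------------
        0011110

Method 2 - Add two's complement:
Two's complement of 0011110: invert → 1100001, add 1 → 1100010
  0111100
+ 1100010
---------
 10011110  (end carry out of the top bit = 1)
Discarding the end carry: 0011110
Decimal check:
  0111100 = 32 + 16 + 8 + 4 = 60
  0011110 = 16 + 8 + 4 + 2 = 30
  60 - 30 = 30, and 0011110 = 16 + 8 + 4 + 2 = 30 ✓



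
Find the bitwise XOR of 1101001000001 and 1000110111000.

XOR: 1 when bits differ
  1101001000001
^ 1000110111000
---------------
  0101111111001
Decimal: 6721 ^ 4536 = 3065



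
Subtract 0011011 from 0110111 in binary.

Method 1 - Direct subtraction (column by column from the right: bit − bit − borrow-in; if negative, add 2 and borrow 1 from the next column):
borrow: 0110000
        0110111
-       0011011
---------------
        0011100

Method 2 - Add two's complement:
Two's complement of 0011011: invert → 1100100, add 1 → 1100101
  0110111
+ 1100101
---------
 10011100  (end carry out of the top bit = 1)
Discarding the end carry: 0011100
Decimal check:
  0110111 = 32 + 16 + 4 + 2 + 1 = 55
  0011011 = 16 + 8 + 2 + 1 = 27
  55 - 27 = 28, and 0011100 = 16 + 8 + 4 = 28 ✓



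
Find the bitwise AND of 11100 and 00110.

AND: 1 only when both bits are 1
  11100
& 00110
-------
  00100
Decimal: 28 & 6 = 4



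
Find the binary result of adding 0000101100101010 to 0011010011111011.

Add column by column from the right: bit + bit + carry-in; write the sum mod 2, carry 1 when the sum is 2 or 3.
carry:  0111111111110100
        0000101100101010
+       0011010011111011
------------------------
       00100000000100101
(the carry out of the leftmost column, 0, becomes the leading bit)
Decimal check:
  0000101100101010 = 2048 + 512 + 256 + 32 + 8 + 2 = 2858
  0011010011111011 = 8192 + 4096 + 1024 + 128 + 64 + 32 + 16 + 8 + 2 + 1 = 13563
  2858 + 13563 = 16421, and 00100000000100101 = 16384 + 32 + 4 + 1 = 16421 ✓



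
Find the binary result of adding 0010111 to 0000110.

Add column by column from the right: bit + bit + carry-in; write the sum mod 2, carry 1 when the sum is 2 or 3.
carry:  0001100
        0010111
+       0000110
---------------
       00011101
(the carry out of the leftmost column, 0, becomes the leading bit)
Decimal check:
  0010111 = 16 + 4 + 2 + 1 = 23
  0000110 = 4 + 2 = 6
  23 + 6 = 29, and 00011101 = 16 + 8 + 4 + 1 = 29 ✓



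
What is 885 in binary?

Using repeated division by 2:
885 ÷ 2 = 442 remainder 1
442 ÷ 2 = 221 remainder 0
221 ÷ 2 = 110 remainder 1
110 ÷ 2 = 55 remainder 0
55 ÷ 2 = 27 remainder 1
27 ÷ 2 = 13 remainder 1
13 ÷ 2 = 6 remainder 1
6 ÷ 2 = 3 remainder 0
3 ÷ 2 = 1 remainder 1
1 ÷ 2 = 0 remainder 1
Reading remainders bottom to top: 1101110101



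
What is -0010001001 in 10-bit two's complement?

Original: 0010001001
Step 1 - Invert all bits: 1101110110
Step 2 - Add 1: 1101110111
Verification: 0010001001 + 1101110111 = 10000000000; discarding the end carry (carry out of the top bit) leaves the 10-bit value 0000000000, as required for x + (-x)



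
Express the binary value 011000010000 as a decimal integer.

Sum of powers of 2 for each 1-bit:
2^4 + 2^9 + 2^10
= 16 + 512 + 1024
= 1552



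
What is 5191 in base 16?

Using repeated division by 16 (digits 10–15 are A–F):
5191 ÷ 16 = 324 remainder 7
324 ÷ 16 = 20 remainder 4
20 ÷ 16 = 1 remainder 4
1 ÷ 16 = 0 remainder 1
Reading remainders bottom to top: 1447



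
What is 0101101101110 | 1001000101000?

OR: 1 when either bit is 1
  0101101101110
| 1001000101000
---------------
  1101101101110
Decimal: 2926 | 4648 = 7022



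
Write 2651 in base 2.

Using repeated division by 2:
2651 ÷ 2 = 1325 remainder 1
1325 ÷ 2 = 662 remainder 1
662 ÷ 2 = 331 remainder 0
331 ÷ 2 = 165 remainder 1
165 ÷ 2 = 82 remainder 1
82 ÷ 2 = 41 remainder 0
41 ÷ 2 = 20 remainder 1
20 ÷ 2 = 10 remainder 0
10 ÷ 2 = 5 remainder 0
5 ÷ 2 = 2 remainder 1
2 ÷ 2 = 1 remainder 0
1 ÷ 2 = 0 remainder 1
Reading remainders bottom to top: 101001011011



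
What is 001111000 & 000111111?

AND: 1 only when both bits are 1
  001111000
& 000111111
-----------
  000111000
Decimal: 120 & 63 = 56



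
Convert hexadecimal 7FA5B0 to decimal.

Expand by place value (powers of 16):
Digit values: F = 15, A = 10, B = 11
7FA5B0 = 7 × 16^5 + 15 × 16^4 + 10 × 16^3 + 5 × 16^2 + 11 × 16^1 + 0 × 16^0
= 7 × 1048576 + 15 × 65536 + 10 × 4096 + 5 × 256 + 11 × 16 + 0 × 1
= 7340032 + 983040 + 40960 + 1280 + 176 + 0
= 8365488



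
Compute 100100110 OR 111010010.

OR: 1 when either bit is 1
  100100110
| 111010010
-----------
  111110110
Decimal: 294 | 466 = 502



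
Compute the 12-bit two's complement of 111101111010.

Original (sign bit 1, negative): 111101111010
Step 1 - Invert all bits: 000010000101
Step 2 - Add 1: 000010000110
Verification: 111101111010 + 000010000110 = 1000000000000; discarding the end carry (carry out of the top bit) leaves the 12-bit value 000000000000, as required for x + (-x)



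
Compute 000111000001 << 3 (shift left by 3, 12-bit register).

Original: 000111000001 (decimal 449)
Shift left by 3 positions
Append 3 zeros on the right
Result: 111000001000 (decimal 3592)
Equivalent: 449 << 3 = 449 × 2^3 = 3592



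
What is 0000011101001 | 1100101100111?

OR: 1 when either bit is 1
  0000011101001
| 1100101100111
---------------
  1100111101111
Decimal: 233 | 6503 = 6639



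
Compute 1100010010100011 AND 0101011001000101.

AND: 1 only when both bits are 1
  1100010010100011
& 0101011001000101
------------------
  0100010000000001
Decimal: 50339 & 22085 = 17409



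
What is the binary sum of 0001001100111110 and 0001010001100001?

Add column by column from the right: bit + bit + carry-in; write the sum mod 2, carry 1 when the sum is 2 or 3.
carry:  0010000011000000
        0001001100111110
+       0001010001100001
------------------------
       00010011110011111
(the carry out of the leftmost column, 0, becomes the leading bit)
Decimal check:
  0001001100111110 = 4096 + 512 + 256 + 32 + 16 + 8 + 4 + 2 = 4926
  0001010001100001 = 4096 + 1024 + 64 + 32 + 1 = 5217
  4926 + 5217 = 10143, and 00010011110011111 = 8192 + 1024 + 512 + 256 + 128 + 16 + 8 + 4 + 2 + 1 = 10143 ✓



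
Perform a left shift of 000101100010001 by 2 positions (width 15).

Original: 000101100010001 (decimal 2833)
Shift left by 2 positions
Append 2 zeros on the right
Result: 010110001000100 (decimal 11332)
Equivalent: 2833 << 2 = 2833 × 2^2 = 11332



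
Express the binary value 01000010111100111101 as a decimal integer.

Sum of powers of 2 for each 1-bit:
2^0 + 2^2 + 2^3 + 2^4 + 2^5 + 2^8 + 2^9 + 2^10 + 2^11 + 2^13 + 2^18
= 1 + 4 + 8 + 16 + 32 + 256 + 512 + 1024 + 2048 + 8192 + 262144
= 274237



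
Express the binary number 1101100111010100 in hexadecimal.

Group into 4-bit nibbles from right:
  1101 = D
  1001 = 9
  1101 = D
  0100 = 4
Result: D9D4



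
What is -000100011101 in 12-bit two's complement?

Original: 000100011101
Step 1 - Invert all bits: 111011100010
Step 2 - Add 1: 111011100011
Verification: 000100011101 + 111011100011 = 1000000000000; discarding the end carry (carry out of the top bit) leaves the 12-bit value 000000000000, as required for x + (-x)



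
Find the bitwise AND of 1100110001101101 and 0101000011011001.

AND: 1 only when both bits are 1
  1100110001101101
& 0101000011011001
------------------
  0100000001001001
Decimal: 52333 & 20697 = 16457



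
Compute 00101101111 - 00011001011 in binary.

Method 1 - Direct subtraction (column by column from the right: bit − bit − borrow-in; if negative, add 2 and borrow 1 from the next column):
borrow: 00100000000
        00101101111
-       00011001011
-------------------
        00010100100

Method 2 - Add two's complement:
Two's complement of 00011001011: invert → 11100110100, add 1 → 11100110101
  00101101111
+ 11100110101
-------------
 100010100100  (end carry out of the top bit = 1)
Discarding the end carry: 00010100100
Decimal check:
  00101101111 = 256 + 64 + 32 + 8 + 4 + 2 + 1 = 367
  00011001011 = 128 + 64 + 8 + 2 + 1 = 203
  367 - 203 = 164, and 00010100100 = 128 + 32 + 4 = 164 ✓



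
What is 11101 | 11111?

OR: 1 when either bit is 1
  11101
| 11111
-------
  11111
Decimal: 29 | 31 = 31



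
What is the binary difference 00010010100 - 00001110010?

Method 1 - Direct subtraction (column by column from the right: bit − bit − borrow-in; if negative, add 2 and borrow 1 from the next column):
borrow: 00011000100
        00010010100
-       00001110010
-------------------
        00000100010

Method 2 - Add two's complement:
Two's complement of 00001110010: invert → 11110001101, add 1 → 11110001110
  00010010100
+ 11110001110
-------------
 100000100010  (end carry out of the top bit = 1)
Discarding the end carry: 00000100010
Decimal check:
  00010010100 = 128 + 16 + 4 = 148
  00001110010 = 64 + 32 + 16 + 2 = 114
  148 - 114 = 34, and 00000100010 = 32 + 2 = 34 ✓



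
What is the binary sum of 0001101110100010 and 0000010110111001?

Add column by column from the right: bit + bit + carry-in; write the sum mod 2, carry 1 when the sum is 2 or 3.
carry:  0011111101000000
        0001101110100010
+       0000010110111001
------------------------
       00010000101011011
(the carry out of the leftmost column, 0, becomes the leading bit)
Decimal check:
  0001101110100010 = 4096 + 2048 + 512 + 256 + 128 + 32 + 2 = 7074
  0000010110111001 = 1024 + 256 + 128 + 32 + 16 + 8 + 1 = 1465
  7074 + 1465 = 8539, and 00010000101011011 = 8192 + 256 + 64 + 16 + 8 + 2 + 1 = 8539 ✓



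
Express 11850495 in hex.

Using repeated division by 16 (digits 10–15 are A–F):
11850495 ÷ 16 = 740655 remainder 15 (F)
740655 ÷ 16 = 46290 remainder 15 (F)
46290 ÷ 16 = 2893 remainder 2
2893 ÷ 16 = 180 remainder 13 (D)
180 ÷ 16 = 11 remainder 4
11 ÷ 16 = 0 remainder 11 (B)
Reading remainders bottom to top: B4D2FF



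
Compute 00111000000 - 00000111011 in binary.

Method 1 - Direct subtraction (column by column from the right: bit − bit − borrow-in; if negative, add 2 and borrow 1 from the next column):
borrow: 00001111110
        00111000000
-       00000111011
-------------------
        00110000101

Method 2 - Add two's complement:
Two's complement of 00000111011: invert → 11111000100, add 1 → 11111000101
  00111000000
+ 11111000101
-------------
 100110000101  (end carry out of the top bit = 1)
Discarding the end carry: 00110000101
Decimal check:
  00111000000 = 256 + 128 + 64 = 448
  00000111011 = 32 + 16 + 8 + 2 + 1 = 59
  448 - 59 = 389, and 00110000101 = 256 + 128 + 4 + 1 = 389 ✓



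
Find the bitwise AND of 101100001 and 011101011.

AND: 1 only when both bits are 1
  101100001
& 011101011
-----------
  001100001
Decimal: 353 & 235 = 97



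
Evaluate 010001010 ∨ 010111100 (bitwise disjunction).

OR: 1 when either bit is 1
  010001010
| 010111100
-----------
  010111110
Decimal: 138 | 188 = 190



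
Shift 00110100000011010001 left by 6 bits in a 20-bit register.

Original: 00110100000011010001 (decimal 213201)
Shift left by 6 positions
Append 6 zeros on the right and drop the 6 high bits that overflow the 20-bit width
Result: 00000011010001000000 (decimal 13376)
Equivalent: 213201 << 6 = 213201 × 2^6 = 13644864, truncated to 20 bits = 13376



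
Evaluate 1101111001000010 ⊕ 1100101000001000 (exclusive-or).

XOR: 1 when bits differ
  1101111001000010
^ 1100101000001000
------------------
  0001010001001010
Decimal: 56898 ^ 51720 = 5194



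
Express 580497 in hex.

Using repeated division by 16 (digits 10–15 are A–F):
580497 ÷ 16 = 36281 remainder 1
36281 ÷ 16 = 2267 remainder 9
2267 ÷ 16 = 141 remainder 11 (B)
141 ÷ 16 = 8 remainder 13 (D)
8 ÷ 16 = 0 remainder 8
Reading remainders bottom to top: 8DB91



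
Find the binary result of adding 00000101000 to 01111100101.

Add column by column from the right: bit + bit + carry-in; write the sum mod 2, carry 1 when the sum is 2 or 3.
carry:  11111000000
        00000101000
+       01111100101
-------------------
       010000001101
(the carry out of the leftmost column, 0, becomes the leading bit)
Decimal check:
  00000101000 = 32 + 8 = 40
  01111100101 = 512 + 256 + 128 + 64 + 32 + 4 + 1 = 997
  40 + 997 = 1037, and 010000001101 = 1024 + 8 + 4 + 1 = 1037 ✓



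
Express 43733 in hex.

Using repeated division by 16 (digits 10–15 are A–F):
43733 ÷ 16 = 2733 remainder 5
2733 ÷ 16 = 170 remainder 13 (D)
170 ÷ 16 = 10 remainder 10 (A)
10 ÷ 16 = 0 remainder 10 (A)
Reading remainders bottom to top: AAD5



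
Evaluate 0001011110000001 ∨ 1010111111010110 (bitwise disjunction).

OR: 1 when either bit is 1
  0001011110000001
| 1010111111010110
------------------
  1011111111010111
Decimal: 6017 | 45014 = 49111



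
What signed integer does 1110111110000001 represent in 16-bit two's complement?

Binary: 1110111110000001
Sign bit: 1 (negative)
Invert: 0001000001111110
Add 1:  0001000001111111
Magnitude: 0001000001111111 = 4096 + 64 + 32 + 16 + 8 + 4 + 2 + 1 = 4223
Value: -4223



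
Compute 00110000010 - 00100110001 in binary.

Method 1 - Direct subtraction (column by column from the right: bit − bit − borrow-in; if negative, add 2 and borrow 1 from the next column):
borrow: 00011100010
        00110000010
-       00100110001
-------------------
        00001010001

Method 2 - Add two's complement:
Two's complement of 00100110001: invert → 11011001110, add 1 → 11011001111
  00110000010
+ 11011001111
-------------
 100001010001  (end carry out of the top bit = 1)
Discarding the end carry: 00001010001
Decimal check:
  00110000010 = 256 + 128 + 2 = 386
  00100110001 = 256 + 32 + 16 + 1 = 305
  386 - 305 = 81, and 00001010001 = 64 + 16 + 1 = 81 ✓



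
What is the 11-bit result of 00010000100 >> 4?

Original: 00010000100 (decimal 132)
Shift right by 4 positions
Drop the 4 low bits; fill with zeros on the left
Result: 00000001000 (decimal 8)
Equivalent: 132 >> 4 = 132 ÷ 2^4 = 8



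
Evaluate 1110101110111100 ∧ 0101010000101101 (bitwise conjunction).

AND: 1 only when both bits are 1
  1110101110111100
& 0101010000101101
------------------
  0100000000101100
Decimal: 60348 & 21549 = 16428



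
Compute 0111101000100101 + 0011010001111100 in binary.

Add column by column from the right: bit + bit + carry-in; write the sum mod 2, carry 1 when the sum is 2 or 3.
carry:  1110000011111000
        0111101000100101
+       0011010001111100
------------------------
       01010111010100001
(the carry out of the leftmost column, 0, becomes the leading bit)
Decimal check:
  0111101000100101 = 16384 + 8192 + 4096 + 2048 + 512 + 32 + 4 + 1 = 31269
  0011010001111100 = 8192 + 4096 + 1024 + 64 + 32 + 16 + 8 + 4 = 13436
  31269 + 13436 = 44705, and 01010111010100001 = 32768 + 8192 + 2048 + 1024 + 512 + 128 + 32 + 1 = 44705 ✓



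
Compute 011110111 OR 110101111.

OR: 1 when either bit is 1
  011110111
| 110101111
-----------
  111111111
Decimal: 247 | 431 = 511



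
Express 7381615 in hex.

Using repeated division by 16 (digits 10–15 are A–F):
7381615 ÷ 16 = 461350 remainder 15 (F)
461350 ÷ 16 = 28834 remainder 6
28834 ÷ 16 = 1802 remainder 2
1802 ÷ 16 = 112 remainder 10 (A)
112 ÷ 16 = 7 remainder 0
7 ÷ 16 = 0 remainder 7
Reading remainders bottom to top: 70A26F



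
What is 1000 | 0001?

OR: 1 when either bit is 1
  1000
| 0001
------
  1001
Decimal: 8 | 1 = 9



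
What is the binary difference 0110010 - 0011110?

Method 1 - Direct subtraction (column by column from the right: bit − bit − borrow-in; if negative, add 2 and borrow 1 from the next column):
borrow: 0111000
        0110010
-       0011110
---------------
        0010100

Method 2 - Add two's complement:
Two's complement of 0011110: invert → 1100001, add 1 → 1100010
  0110010
+ 1100010
---------
 10010100  (end carry out of the top bit = 1)
Discarding the end carry: 0010100
Decimal check:
  0110010 = 32 + 16 + 2 = 50
  0011110 = 16 + 8 + 4 + 2 = 30
  50 - 30 = 20, and 0010100 = 16 + 4 = 20 ✓



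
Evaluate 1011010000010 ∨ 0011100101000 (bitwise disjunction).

OR: 1 when either bit is 1
  1011010000010
| 0011100101000
---------------
  1011110101010
Decimal: 5762 | 1832 = 6058



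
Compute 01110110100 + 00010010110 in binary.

Add column by column from the right: bit + bit + carry-in; write the sum mod 2, carry 1 when the sum is 2 or 3.
carry:  11101101000
        01110110100
+       00010010110
-------------------
       010001001010
(the carry out of the leftmost column, 0, becomes the leading bit)
Decimal check:
  01110110100 = 512 + 256 + 128 + 32 + 16 + 4 = 948
  00010010110 = 128 + 16 + 4 + 2 = 150
  948 + 150 = 1098, and 010001001010 = 1024 + 64 + 8 + 2 = 1098 ✓



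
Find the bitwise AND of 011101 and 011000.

AND: 1 only when both bits are 1
  011101
& 011000
--------
  011000
Decimal: 29 & 24 = 24



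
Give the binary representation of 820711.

Using repeated division by 2:
820711 ÷ 2 = 410355 remainder 1
410355 ÷ 2 = 205177 remainder 1
205177 ÷ 2 = 102588 remainder 1
102588 ÷ 2 = 51294 remainder 0
51294 ÷ 2 = 25647 remainder 0
25647 ÷ 2 = 12823 remainder 1
12823 ÷ 2 = 6411 remainder 1
6411 ÷ 2 = 3205 remainder 1
3205 ÷ 2 = 1602 remainder 1
1602 ÷ 2 = 801 remainder 0
801 ÷ 2 = 400 remainder 1
400 ÷ 2 = 200 remainder 0
200 ÷ 2 = 100 remainder 0
100 ÷ 2 = 50 remainder 0
50 ÷ 2 = 25 remainder 0
25 ÷ 2 = 12 remainder 1
12 ÷ 2 = 6 remainder 0
6 ÷ 2 = 3 remainder 0
3 ÷ 2 = 1 remainder 1
1 ÷ 2 = 0 remainder 1
Reading remainders bottom to top: 11001000010111100111



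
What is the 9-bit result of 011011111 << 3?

Original: 011011111 (decimal 223)
Shift left by 3 positions
Append 3 zeros on the right and drop the 3 high bits that overflow the 9-bit width
Result: 011111000 (decimal 248)
Equivalent: 223 << 3 = 223 × 2^3 = 1784, truncated to 9 bits = 248



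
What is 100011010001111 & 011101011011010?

AND: 1 only when both bits are 1
  100011010001111
& 011101011011010
-----------------
  000001010001010
Decimal: 18063 & 15066 = 650



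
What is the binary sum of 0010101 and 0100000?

Add column by column from the right: bit + bit + carry-in; write the sum mod 2, carry 1 when the sum is 2 or 3.
carry:  0000000
        0010101
+       0100000
---------------
       00110101
(the carry out of the leftmost column, 0, becomes the leading bit)
Decimal check:
  0010101 = 16 + 4 + 1 = 21
  0100000 = 32
  21 + 32 = 53, and 00110101 = 32 + 16 + 4 + 1 = 53 ✓



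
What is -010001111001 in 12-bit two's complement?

Original: 010001111001
Step 1 - Invert all bits: 101110000110
Step 2 - Add 1: 101110000111
Verification: 010001111001 + 101110000111 = 1000000000000; discarding the end carry (carry out of the top bit) leaves the 12-bit value 000000000000, as required for x + (-x)



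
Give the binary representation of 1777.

Using repeated division by 2:
1777 ÷ 2 = 888 remainder 1
888 ÷ 2 = 444 remainder 0
444 ÷ 2 = 222 remainder 0
222 ÷ 2 = 111 remainder 0
111 ÷ 2 = 55 remainder 1
55 ÷ 2 = 27 remainder 1
27 ÷ 2 = 13 remainder 1
13 ÷ 2 = 6 remainder 1
6 ÷ 2 = 3 remainder 0
3 ÷ 2 = 1 remainder 1
1 ÷ 2 = 0 remainder 1
Reading remainders bottom to top: 11011110001



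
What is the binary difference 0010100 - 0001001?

Method 1 - Direct subtraction (column by column from the right: bit − bit − borrow-in; if negative, add 2 and borrow 1 from the next column):
borrow: 0010110
        0010100
-       0001001
---------------
        0001011

Method 2 - Add two's complement:
Two's complement of 0001001: invert → 1110110, add 1 → 1110111
  0010100
+ 1110111
---------
 10001011  (end carry out of the top bit = 1)
Discarding the end carry: 0001011
Decimal check:
  0010100 = 16 + 4 = 20
  0001001 = 8 + 1 = 9
  20 - 9 = 11, and 0001011 = 8 + 2 + 1 = 11 ✓



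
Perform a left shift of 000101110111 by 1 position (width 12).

Original: 000101110111 (decimal 375)
Shift left by 1 position
Append 1 zero on the right
Result: 001011101110 (decimal 750)
Equivalent: 375 << 1 = 375 × 2^1 = 750



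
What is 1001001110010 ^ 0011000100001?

XOR: 1 when bits differ
  1001001110010
^ 0011000100001
---------------
  1010001010011
Decimal: 4722 ^ 1569 = 5203



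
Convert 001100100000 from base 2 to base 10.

Sum of powers of 2 for each 1-bit:
2^5 + 2^8 + 2^9
= 32 + 256 + 512
= 800



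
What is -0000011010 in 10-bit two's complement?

Original: 0000011010
Step 1 - Invert all bits: 1111100101
Step 2 - Add 1: 1111100110
Verification: 0000011010 + 1111100110 = 10000000000; discarding the end carry (carry out of the top bit) leaves the 10-bit value 0000000000, as required for x + (-x)



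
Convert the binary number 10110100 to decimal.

Sum of powers of 2 for each 1-bit:
2^2 + 2^4 + 2^5 + 2^7
= 4 + 16 + 32 + 128
= 180



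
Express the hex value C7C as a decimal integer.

Expand by place value (powers of 16):
Digit values: C = 12
C7C = 12 × 16^2 + 7 × 16^1 + 12 × 16^0
= 12 × 256 + 7 × 16 + 12 × 1
= 3072 + 112 + 12
= 3196



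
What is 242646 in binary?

Using repeated division by 2:
242646 ÷ 2 = 121323 remainder 0
121323 ÷ 2 = 60661 remainder 1
60661 ÷ 2 = 30330 remainder 1
30330 ÷ 2 = 15165 remainder 0
15165 ÷ 2 = 7582 remainder 1
7582 ÷ 2 = 3791 remainder 0
3791 ÷ 2 = 1895 remainder 1
1895 ÷ 2 = 947 remainder 1
947 ÷ 2 = 473 remainder 1
473 ÷ 2 = 236 remainder 1
236 ÷ 2 = 118 remainder 0
118 ÷ 2 = 59 remainder 0
59 ÷ 2 = 29 remainder 1
29 ÷ 2 = 14 remainder 1
14 ÷ 2 = 7 remainder 0
7 ÷ 2 = 3 remainder 1
3 ÷ 2 = 1 remainder 1
1 ÷ 2 = 0 remainder 1
Reading remainders bottom to top: 111011001111010110



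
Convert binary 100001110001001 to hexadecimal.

Group into 4-bit nibbles from right:
  0100 = 4
  0011 = 3
  1000 = 8
  1001 = 9
Result: 4389



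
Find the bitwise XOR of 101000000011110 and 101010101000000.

XOR: 1 when bits differ
  101000000011110
^ 101010101000000
-----------------
  000010101011110
Decimal: 20510 ^ 21824 = 1374



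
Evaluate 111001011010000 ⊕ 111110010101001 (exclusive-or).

XOR: 1 when bits differ
  111001011010000
^ 111110010101001
-----------------
  000111001111001
Decimal: 29392 ^ 31913 = 3705



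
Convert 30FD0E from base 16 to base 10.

Expand by place value (powers of 16):
Digit values: F = 15, D = 13, E = 14
30FD0E = 3 × 16^5 + 0 × 16^4 + 15 × 16^3 + 13 × 16^2 + 0 × 16^1 + 14 × 16^0
= 3 × 1048576 + 0 × 65536 + 15 × 4096 + 13 × 256 + 0 × 16 + 14 × 1
= 3145728 + 0 + 61440 + 3328 + 0 + 14
= 3210510



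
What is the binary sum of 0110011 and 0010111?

Add column by column from the right: bit + bit + carry-in; write the sum mod 2, carry 1 when the sum is 2 or 3.
carry:  1101110
        0110011
+       0010111
---------------
       01001010
(the carry out of the leftmost column, 0, becomes the leading bit)
Decimal check:
  0110011 = 32 + 16 + 2 + 1 = 51
  0010111 = 16 + 4 + 2 + 1 = 23
  51 + 23 = 74, and 01001010 = 64 + 8 + 2 = 74 ✓



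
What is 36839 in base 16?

Using repeated division by 16 (digits 10–15 are A–F):
36839 ÷ 16 = 2302 remainder 7
2302 ÷ 16 = 143 remainder 14 (E)
143 ÷ 16 = 8 remainder 15 (F)
8 ÷ 16 = 0 remainder 8
Reading remainders bottom to top: 8FE7



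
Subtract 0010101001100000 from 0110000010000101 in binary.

Method 1 - Direct subtraction (column by column from the right: bit − bit − borrow-in; if negative, add 2 and borrow 1 from the next column):
borrow: 0111110011000000
        0110000010000101
-       0010101001100000
------------------------
        0011011000100101

Method 2 - Add two's complement:
Two's complement of 0010101001100000: invert → 1101010110011111, add 1 → 1101010110100000
  0110000010000101
+ 1101010110100000
------------------
 10011011000100101  (end carry out of the top bit = 1)
Discarding the end carry: 0011011000100101
Decimal check:
  0110000010000101 = 16384 + 8192 + 128 + 4 + 1 = 24709
  0010101001100000 = 8192 + 2048 + 512 + 64 + 32 = 10848
  24709 - 10848 = 13861, and 0011011000100101 = 8192 + 4096 + 1024 + 512 + 32 + 4 + 1 = 13861 ✓



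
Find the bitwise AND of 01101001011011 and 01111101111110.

AND: 1 only when both bits are 1
  01101001011011
& 01111101111110
----------------
  01101001011010
Decimal: 6747 & 8062 = 6746



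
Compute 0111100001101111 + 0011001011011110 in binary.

Add column by column from the right: bit + bit + carry-in; write the sum mod 2, carry 1 when the sum is 2 or 3.
carry:  1110000111111100
        0111100001101111
+       0011001011011110
------------------------
       01010101101001101
(the carry out of the leftmost column, 0, becomes the leading bit)
Decimal check:
  0111100001101111 = 16384 + 8192 + 4096 + 2048 + 64 + 32 + 8 + 4 + 2 + 1 = 30831
  0011001011011110 = 8192 + 4096 + 512 + 128 + 64 + 16 + 8 + 4 + 2 = 13022
  30831 + 13022 = 43853, and 01010101101001101 = 32768 + 8192 + 2048 + 512 + 256 + 64 + 8 + 4 + 1 = 43853 ✓



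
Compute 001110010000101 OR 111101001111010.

OR: 1 when either bit is 1
  001110010000101
| 111101001111010
-----------------
  111111011111111
Decimal: 7301 | 31354 = 32511



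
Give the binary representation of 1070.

Using repeated division by 2:
1070 ÷ 2 = 535 remainder 0
535 ÷ 2 = 267 remainder 1
267 ÷ 2 = 133 remainder 1
133 ÷ 2 = 66 remainder 1
66 ÷ 2 = 33 remainder 0
33 ÷ 2 = 16 remainder 1
16 ÷ 2 = 8 remainder 0
8 ÷ 2 = 4 remainder 0
4 ÷ 2 = 2 remainder 0
2 ÷ 2 = 1 remainder 0
1 ÷ 2 = 0 remainder 1
Reading remainders bottom to top: 10000101110



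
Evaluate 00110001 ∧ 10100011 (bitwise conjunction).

AND: 1 only when both bits are 1
  00110001
& 10100011
----------
  00100001
Decimal: 49 & 163 = 33



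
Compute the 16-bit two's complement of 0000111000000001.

Original: 0000111000000001
Step 1 - Invert all bits: 1111000111111110
Step 2 - Add 1: 1111000111111111
Verification: 0000111000000001 + 1111000111111111 = 10000000000000000; discarding the end carry (carry out of the top bit) leaves the 16-bit value 0000000000000000, as required for x + (-x)



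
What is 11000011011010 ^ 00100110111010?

XOR: 1 when bits differ
  11000011011010
^ 00100110111010
----------------
  11100101100000
Decimal: 12506 ^ 2490 = 14688



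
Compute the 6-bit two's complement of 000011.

Original: 000011
Step 1 - Invert all bits: 111100
Step 2 - Add 1: 111101
Verification: 000011 + 111101 = 1000000; discarding the end carry (carry out of the top bit) leaves the 6-bit value 000000, as required for x + (-x)



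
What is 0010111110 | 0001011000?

OR: 1 when either bit is 1
  0010111110
| 0001011000
------------
  0011111110
Decimal: 190 | 88 = 254



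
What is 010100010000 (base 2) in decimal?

Sum of powers of 2 for each 1-bit:
2^4 + 2^8 + 2^10
= 16 + 256 + 1024
= 1296



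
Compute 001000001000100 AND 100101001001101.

AND: 1 only when both bits are 1
  001000001000100
& 100101001001101
-----------------
  000000001000100
Decimal: 4164 & 19021 = 68



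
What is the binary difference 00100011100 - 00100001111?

Method 1 - Direct subtraction (column by column from the right: bit − bit − borrow-in; if negative, add 2 and borrow 1 from the next column):
borrow: 00000011110
        00100011100
-       00100001111
-------------------
        00000001101

Method 2 - Add two's complement:
Two's complement of 00100001111: invert → 11011110000, add 1 → 11011110001
  00100011100
+ 11011110001
-------------
 100000001101  (end carry out of the top bit = 1)
Discarding the end carry: 00000001101
Decimal check:
  00100011100 = 256 + 16 + 8 + 4 = 284
  00100001111 = 256 + 8 + 4 + 2 + 1 = 271
  284 - 271 = 13, and 00000001101 = 8 + 4 + 1 = 13 ✓



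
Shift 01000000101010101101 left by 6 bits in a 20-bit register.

Original: 01000000101010101101 (decimal 264877)
Shift left by 6 positions
Append 6 zeros on the right and drop the 6 high bits that overflow the 20-bit width
Result: 00101010101101000000 (decimal 174912)
Equivalent: 264877 << 6 = 264877 × 2^6 = 16952128, truncated to 20 bits = 174912



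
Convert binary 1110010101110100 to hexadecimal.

Group into 4-bit nibbles from right:
  1110 = E
  0101 = 5
  0111 = 7
  0100 = 4
Result: E574



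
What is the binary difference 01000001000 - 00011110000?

Method 1 - Direct subtraction (column by column from the right: bit − bit − borrow-in; if negative, add 2 and borrow 1 from the next column):
borrow: 01111100000
        01000001000
-       00011110000
-------------------
        00100011000

Method 2 - Add two's complement:
Two's complement of 00011110000: invert → 11100001111, add 1 → 11100010000
  01000001000
+ 11100010000
-------------
 100100011000  (end carry out of the top bit = 1)
Discarding the end carry: 00100011000
Decimal check:
  01000001000 = 512 + 8 = 520
  00011110000 = 128 + 64 + 32 + 16 = 240
  520 - 240 = 280, and 00100011000 = 256 + 16 + 8 = 280 ✓



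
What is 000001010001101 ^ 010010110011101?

XOR: 1 when bits differ
  000001010001101
^ 010010110011101
-----------------
  010011100010000
Decimal: 653 ^ 9629 = 10000



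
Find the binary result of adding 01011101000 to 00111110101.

Add column by column from the right: bit + bit + carry-in; write the sum mod 2, carry 1 when the sum is 2 or 3.
carry:  11111000000
        01011101000
+       00111110101
-------------------
       010011011101
(the carry out of the leftmost column, 0, becomes the leading bit)
Decimal check:
  01011101000 = 512 + 128 + 64 + 32 + 8 = 744
  00111110101 = 256 + 128 + 64 + 32 + 16 + 4 + 1 = 501
  744 + 501 = 1245, and 010011011101 = 1024 + 128 + 64 + 16 + 8 + 4 + 1 = 1245 ✓



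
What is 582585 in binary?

Using repeated division by 2:
582585 ÷ 2 = 291292 remainder 1
291292 ÷ 2 = 145646 remainder 0
145646 ÷ 2 = 72823 remainder 0
72823 ÷ 2 = 36411 remainder 1
36411 ÷ 2 = 18205 remainder 1
18205 ÷ 2 = 9102 remainder 1
9102 ÷ 2 = 4551 remainder 0
4551 ÷ 2 = 2275 remainder 1
2275 ÷ 2 = 1137 remainder 1
1137 ÷ 2 = 568 remainder 1
568 ÷ 2 = 284 remainder 0
284 ÷ 2 = 142 remainder 0
142 ÷ 2 = 71 remainder 0
71 ÷ 2 = 35 remainder 1
35 ÷ 2 = 17 remainder 1
17 ÷ 2 = 8 remainder 1
8 ÷ 2 = 4 remainder 0
4 ÷ 2 = 2 remainder 0
2 ÷ 2 = 1 remainder 0
1 ÷ 2 = 0 remainder 1
Reading remainders bottom to top: 10001110001110111001



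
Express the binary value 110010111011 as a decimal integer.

Sum of powers of 2 for each 1-bit:
2^0 + 2^1 + 2^3 + 2^4 + 2^5 + 2^7 + 2^10 + 2^11
= 1 + 2 + 8 + 16 + 32 + 128 + 1024 + 2048
= 3259



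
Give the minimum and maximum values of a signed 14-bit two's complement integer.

For 14-bit two's complement:
Minimum: -2^13 = -8192
Maximum: 2^13 - 1 = 8191



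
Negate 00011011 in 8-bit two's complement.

Original: 00011011
Step 1 - Invert all bits: 11100100
Step 2 - Add 1: 11100101
Verification: 00011011 + 11100101 = 100000000; discarding the end carry (carry out of the top bit) leaves the 8-bit value 00000000, as required for x + (-x)



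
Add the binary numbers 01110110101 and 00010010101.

Add column by column from the right: bit + bit + carry-in; write the sum mod 2, carry 1 when the sum is 2 or 3.
carry:  11101101010
        01110110101
+       00010010101
-------------------
       010001001010
(the carry out of the leftmost column, 0, becomes the leading bit)
Decimal check:
  01110110101 = 512 + 256 + 128 + 32 + 16 + 4 + 1 = 949
  00010010101 = 128 + 16 + 4 + 1 = 149
  949 + 149 = 1098, and 010001001010 = 1024 + 64 + 8 + 2 = 1098 ✓



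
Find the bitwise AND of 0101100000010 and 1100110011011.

AND: 1 only when both bits are 1
  0101100000010
& 1100110011011
---------------
  0100100000010
Decimal: 2818 & 6555 = 2306



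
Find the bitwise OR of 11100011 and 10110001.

OR: 1 when either bit is 1
  11100011
| 10110001
----------
  11110011
Decimal: 227 | 177 = 243



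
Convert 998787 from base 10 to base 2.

Using repeated division by 2:
998787 ÷ 2 = 499393 remainder 1
499393 ÷ 2 = 249696 remainder 1
249696 ÷ 2 = 124848 remainder 0
124848 ÷ 2 = 62424 remainder 0
62424 ÷ 2 = 31212 remainder 0
31212 ÷ 2 = 15606 remainder 0
15606 ÷ 2 = 7803 remainder 0
7803 ÷ 2 = 3901 remainder 1
3901 ÷ 2 = 1950 remainder 1
1950 ÷ 2 = 975 remainder 0
975 ÷ 2 = 487 remainder 1
487 ÷ 2 = 243 remainder 1
243 ÷ 2 = 121 remainder 1
121 ÷ 2 = 60 remainder 1
60 ÷ 2 = 30 remainder 0
30 ÷ 2 = 15 remainder 0
15 ÷ 2 = 7 remainder 1
7 ÷ 2 = 3 remainder 1
3 ÷ 2 = 1 remainder 1
1 ÷ 2 = 0 remainder 1
Reading remainders bottom to top: 11110011110110000011



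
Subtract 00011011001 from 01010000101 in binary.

Method 1 - Direct subtraction (column by column from the right: bit − bit − borrow-in; if negative, add 2 and borrow 1 from the next column):
borrow: 01111110000
        01010000101
-       00011011001
-------------------
        00110101100

Method 2 - Add two's complement:
Two's complement of 00011011001: invert → 11100100110, add 1 → 11100100111
  01010000101
+ 11100100111
-------------
 100110101100  (end carry out of the top bit = 1)
Discarding the end carry: 00110101100
Decimal check:
  01010000101 = 512 + 128 + 4 + 1 = 645
  00011011001 = 128 + 64 + 16 + 8 + 1 = 217
  645 - 217 = 428, and 00110101100 = 256 + 128 + 32 + 8 + 4 = 428 ✓



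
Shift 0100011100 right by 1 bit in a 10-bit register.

Original: 0100011100 (decimal 284)
Shift right by 1 position
Drop the 1 low bit; fill with zero on the left
Result: 0010001110 (decimal 142)
Equivalent: 284 >> 1 = 284 ÷ 2^1 = 142



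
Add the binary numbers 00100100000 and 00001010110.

Add column by column from the right: bit + bit + carry-in; write the sum mod 2, carry 1 when the sum is 2 or 3.
carry:  00000000000
        00100100000
+       00001010110
-------------------
       000101110110
(the carry out of the leftmost column, 0, becomes the leading bit)
Decimal check:
  00100100000 = 256 + 32 = 288
  00001010110 = 64 + 16 + 4 + 2 = 86
  288 + 86 = 374, and 000101110110 = 256 + 64 + 32 + 16 + 4 + 2 = 374 ✓



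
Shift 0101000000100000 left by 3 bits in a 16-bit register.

Original: 0101000000100000 (decimal 20512)
Shift left by 3 positions
Append 3 zeros on the right and drop the 3 high bits that overflow the 16-bit width
Result: 1000000100000000 (decimal 33024)
Equivalent: 20512 << 3 = 20512 × 2^3 = 164096, truncated to 16 bits = 33024



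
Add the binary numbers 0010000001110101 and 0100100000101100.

Add column by column from the right: bit + bit + carry-in; write the sum mod 2, carry 1 when the sum is 2 or 3.
carry:  0000000011111000
        0010000001110101
+       0100100000101100
------------------------
       00110100010100001
(the carry out of the leftmost column, 0, becomes the leading bit)
Decimal check:
  0010000001110101 = 8192 + 64 + 32 + 16 + 4 + 1 = 8309
  0100100000101100 = 16384 + 2048 + 32 + 8 + 4 = 18476
  8309 + 18476 = 26785, and 00110100010100001 = 16384 + 8192 + 2048 + 128 + 32 + 1 = 26785 ✓



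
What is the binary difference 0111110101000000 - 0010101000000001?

Method 1 - Direct subtraction (column by column from the right: bit − bit − borrow-in; if negative, add 2 and borrow 1 from the next column):
borrow: 0000010001111110
        0111110101000000
-       0010101000000001
------------------------
        0101001100111111

Method 2 - Add two's complement:
Two's complement of 0010101000000001: invert → 1101010111111110, add 1 → 1101010111111111
  0111110101000000
+ 1101010111111111
------------------
 10101001100111111  (end carry out of the top bit = 1)
Discarding the end carry: 0101001100111111
Decimal check:
  0111110101000000 = 16384 + 8192 + 4096 + 2048 + 1024 + 256 + 64 = 32064
  0010101000000001 = 8192 + 2048 + 512 + 1 = 10753
  32064 - 10753 = 21311, and 0101001100111111 = 16384 + 4096 + 512 + 256 + 32 + 16 + 8 + 4 + 2 + 1 = 21311 ✓



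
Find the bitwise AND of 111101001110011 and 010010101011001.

AND: 1 only when both bits are 1
  111101001110011
& 010010101011001
-----------------
  010000001010001
Decimal: 31347 & 9561 = 8273



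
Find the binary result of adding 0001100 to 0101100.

Add column by column from the right: bit + bit + carry-in; write the sum mod 2, carry 1 when the sum is 2 or 3.
carry:  0011000
        0001100
+       0101100
---------------
       00111000
(the carry out of the leftmost column, 0, becomes the leading bit)
Decimal check:
  0001100 = 8 + 4 = 12
  0101100 = 32 + 8 + 4 = 44
  12 + 44 = 56, and 00111000 = 32 + 16 + 8 = 56 ✓



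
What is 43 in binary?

Using repeated division by 2:
43 ÷ 2 = 21 remainder 1
21 ÷ 2 = 10 remainder 1
10 ÷ 2 = 5 remainder 0
5 ÷ 2 = 2 remainder 1
2 ÷ 2 = 1 remainder 0
1 ÷ 2 = 0 remainder 1
Reading remainders bottom to top: 101011



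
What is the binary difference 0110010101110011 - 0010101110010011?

Method 1 - Direct subtraction (column by column from the right: bit − bit − borrow-in; if negative, add 2 and borrow 1 from the next column):
borrow: 0111011100000000
        0110010101110011
-       0010101110010011
------------------------
        0011100111100000

Method 2 - Add two's complement:
Two's complement of 0010101110010011: invert → 1101010001101100, add 1 → 1101010001101101
  0110010101110011
+ 1101010001101101
------------------
 10011100111100000  (end carry out of the top bit = 1)
Discarding the end carry: 0011100111100000
Decimal check:
  0110010101110011 = 16384 + 8192 + 1024 + 256 + 64 + 32 + 16 + 2 + 1 = 25971
  0010101110010011 = 8192 + 2048 + 512 + 256 + 128 + 16 + 2 + 1 = 11155
  25971 - 11155 = 14816, and 0011100111100000 = 8192 + 4096 + 2048 + 256 + 128 + 64 + 32 = 14816 ✓



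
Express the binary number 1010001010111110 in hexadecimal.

Group into 4-bit nibbles from right:
  1010 = A
  0010 = 2
  1011 = B
  1110 = E
Result: A2BE



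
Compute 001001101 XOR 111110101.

XOR: 1 when bits differ
  001001101
^ 111110101
-----------
  110111000
Decimal: 77 ^ 501 = 440



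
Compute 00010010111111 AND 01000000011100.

AND: 1 only when both bits are 1
  00010010111111
& 01000000011100
----------------
  00000000011100
Decimal: 1215 & 4124 = 28



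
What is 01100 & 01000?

AND: 1 only when both bits are 1
  01100
& 01000
-------
  01000
Decimal: 12 & 8 = 8



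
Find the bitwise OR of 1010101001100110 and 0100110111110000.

OR: 1 when either bit is 1
  1010101001100110
| 0100110111110000
------------------
  1110111111110110
Decimal: 43622 | 19952 = 61430



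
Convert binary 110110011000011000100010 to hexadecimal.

Group into 4-bit nibbles from right:
  1101 = D
  1001 = 9
  1000 = 8
  0110 = 6
  0010 = 2
  0010 = 2
Result: D98622



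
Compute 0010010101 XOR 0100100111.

XOR: 1 when bits differ
  0010010101
^ 0100100111
------------
  0110110010
Decimal: 149 ^ 295 = 434



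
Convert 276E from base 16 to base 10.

Expand by place value (powers of 16):
Digit values: E = 14
276E = 2 × 16^3 + 7 × 16^2 + 6 × 16^1 + 14 × 16^0
= 2 × 4096 + 7 × 256 + 6 × 16 + 14 × 1
= 8192 + 1792 + 96 + 14
= 10094



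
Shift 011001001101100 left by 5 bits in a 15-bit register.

Original: 011001001101100 (decimal 12908)
Shift left by 5 positions
Append 5 zeros on the right and drop the 5 high bits that overflow the 15-bit width
Result: 100110110000000 (decimal 19840)
Equivalent: 12908 << 5 = 12908 × 2^5 = 413056, truncated to 15 bits = 19840

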